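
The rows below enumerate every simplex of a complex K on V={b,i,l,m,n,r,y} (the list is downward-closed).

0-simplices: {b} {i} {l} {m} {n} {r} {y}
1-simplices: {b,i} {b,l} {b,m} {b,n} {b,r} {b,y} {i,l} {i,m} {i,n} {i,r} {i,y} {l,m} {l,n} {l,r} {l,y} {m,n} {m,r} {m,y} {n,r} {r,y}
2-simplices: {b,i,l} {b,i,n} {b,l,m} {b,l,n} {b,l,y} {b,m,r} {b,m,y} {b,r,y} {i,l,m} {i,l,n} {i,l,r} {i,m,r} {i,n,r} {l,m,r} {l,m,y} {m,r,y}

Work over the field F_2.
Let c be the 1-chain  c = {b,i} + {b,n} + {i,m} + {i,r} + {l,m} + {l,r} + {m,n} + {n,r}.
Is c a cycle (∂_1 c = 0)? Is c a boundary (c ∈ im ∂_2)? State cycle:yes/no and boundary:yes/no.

n_0=7 n_1=20 n_2=16  [Z2]
∂1: piv[bi,bl,bm,bn,br,by] rk=6  ker:il,im,in,ir,iy,lm,ln,lr,ly,mn,mr,my,nr,ry
∂2: piv[bil,bin,blm,bln,bly,bmr,bmy,bry,ilm,ilr,imr,inr] rk=12  ker:iln,lmr,lmy,mry
∂1c = {i} + {m} + {n} + {r}

cycle:no boundary:no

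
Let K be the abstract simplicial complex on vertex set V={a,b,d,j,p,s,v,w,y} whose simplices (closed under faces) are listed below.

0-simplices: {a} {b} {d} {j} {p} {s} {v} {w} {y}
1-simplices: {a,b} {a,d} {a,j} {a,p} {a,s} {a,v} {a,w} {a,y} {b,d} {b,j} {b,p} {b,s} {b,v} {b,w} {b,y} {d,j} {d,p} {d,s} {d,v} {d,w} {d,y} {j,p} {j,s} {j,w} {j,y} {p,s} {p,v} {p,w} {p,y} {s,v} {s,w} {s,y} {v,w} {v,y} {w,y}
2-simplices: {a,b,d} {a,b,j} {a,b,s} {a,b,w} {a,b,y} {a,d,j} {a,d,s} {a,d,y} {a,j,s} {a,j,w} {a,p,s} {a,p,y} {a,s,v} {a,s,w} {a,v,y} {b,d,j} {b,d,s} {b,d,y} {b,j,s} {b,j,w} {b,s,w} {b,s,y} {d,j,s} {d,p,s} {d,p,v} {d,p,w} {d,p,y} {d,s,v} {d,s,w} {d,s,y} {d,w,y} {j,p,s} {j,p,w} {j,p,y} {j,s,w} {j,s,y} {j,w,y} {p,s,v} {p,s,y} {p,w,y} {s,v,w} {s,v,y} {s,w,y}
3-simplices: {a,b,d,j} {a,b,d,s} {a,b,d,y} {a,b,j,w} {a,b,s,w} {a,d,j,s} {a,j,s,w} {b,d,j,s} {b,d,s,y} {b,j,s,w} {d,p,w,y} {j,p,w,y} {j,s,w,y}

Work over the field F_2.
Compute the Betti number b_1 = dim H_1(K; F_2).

b_1=2

n_0=9 n_1=35 n_2=43 n_3=13  [Z2]
∂1: piv[ab,ad,aj,ap,as,av,aw,ay] rk=8  ker:bd,bj,bp,bs,bv,bw,by,dj,dp,ds,dv,dw,dy,jp,js,jw,jy,ps,pv,pw,py,sv,sw,sy,vw,vy,wy
∂2: piv[abd,abj,abs,abw,aby,adj,ads,ady,ajs,ajw,aps,apy,asv,asw,avy,bsy,dps,dpv,dpw,dsv,dsw,dwy,jps,jpy,svw] rk=25  ker:bdj,bds,bdy,bjs,bjw,bsw,djs,dpy,dsy,jpw,jsw,jsy,jwy,psv,psy,pwy,svy,swy
∂3: piv[abdj,abds,abdy,abjw,absw,adjs,ajsw,bdjs,bdsy,dpwy,jpwy,jswy] rk=12  ker:bjsw
b_1=(35−8)−25=2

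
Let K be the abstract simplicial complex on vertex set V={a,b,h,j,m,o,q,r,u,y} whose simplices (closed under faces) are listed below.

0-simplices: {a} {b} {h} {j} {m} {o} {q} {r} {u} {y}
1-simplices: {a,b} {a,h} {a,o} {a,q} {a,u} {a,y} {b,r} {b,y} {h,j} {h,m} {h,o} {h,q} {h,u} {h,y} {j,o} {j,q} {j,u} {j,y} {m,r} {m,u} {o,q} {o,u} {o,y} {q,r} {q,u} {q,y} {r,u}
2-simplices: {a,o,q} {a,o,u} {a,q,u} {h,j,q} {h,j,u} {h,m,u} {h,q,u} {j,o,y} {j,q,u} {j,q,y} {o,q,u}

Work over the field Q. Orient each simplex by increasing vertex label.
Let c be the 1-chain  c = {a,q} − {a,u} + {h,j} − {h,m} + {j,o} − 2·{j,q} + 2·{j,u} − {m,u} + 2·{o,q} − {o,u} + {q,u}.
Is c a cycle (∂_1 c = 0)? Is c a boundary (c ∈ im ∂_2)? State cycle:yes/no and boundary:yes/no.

n_0=10 n_1=27 n_2=11  [Q]
∂1: piv[ab,ah,ao,aq,au,ay,br,hj,hm] rk=9  ker:by,ho,hq,hu,hy,jo,jq,ju,jy,mr,mu,oq,ou,oy,qr,qu,qy,ru
∂2: piv[aoq,aou,aqu,hjq,hju,hmu,hqu,joy,jqy] rk=9  ker:jqu,oqu
∂1c = 0
c vs im∂2: residual ≠ 0 ⇒ not boundary

cycle:yes boundary:no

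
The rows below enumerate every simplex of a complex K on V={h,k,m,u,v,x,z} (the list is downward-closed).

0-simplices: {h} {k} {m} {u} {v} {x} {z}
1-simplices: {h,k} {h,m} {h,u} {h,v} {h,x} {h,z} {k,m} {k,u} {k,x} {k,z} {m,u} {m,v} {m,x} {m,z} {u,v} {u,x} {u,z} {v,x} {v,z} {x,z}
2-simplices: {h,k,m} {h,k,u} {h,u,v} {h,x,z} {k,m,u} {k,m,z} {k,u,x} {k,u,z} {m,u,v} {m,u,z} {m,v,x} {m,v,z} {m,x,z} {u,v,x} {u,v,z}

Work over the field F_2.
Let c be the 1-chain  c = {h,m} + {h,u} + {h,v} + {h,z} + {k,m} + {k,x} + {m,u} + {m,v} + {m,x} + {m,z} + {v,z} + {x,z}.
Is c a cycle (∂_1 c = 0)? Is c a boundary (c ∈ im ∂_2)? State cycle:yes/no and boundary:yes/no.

n_0=7 n_1=20 n_2=15  [Z2]
∂1: piv[hk,hm,hu,hv,hx,hz] rk=6  ker:km,ku,kx,kz,mu,mv,mx,mz,uv,ux,uz,vx,vz,xz
∂2: piv[hkm,hku,huv,hxz,kmu,kmz,kux,kuz,muv,mvx,mvz,mxz,uvx] rk=13  ker:muz,uvz
∂1c = {v} + {x}

cycle:no boundary:no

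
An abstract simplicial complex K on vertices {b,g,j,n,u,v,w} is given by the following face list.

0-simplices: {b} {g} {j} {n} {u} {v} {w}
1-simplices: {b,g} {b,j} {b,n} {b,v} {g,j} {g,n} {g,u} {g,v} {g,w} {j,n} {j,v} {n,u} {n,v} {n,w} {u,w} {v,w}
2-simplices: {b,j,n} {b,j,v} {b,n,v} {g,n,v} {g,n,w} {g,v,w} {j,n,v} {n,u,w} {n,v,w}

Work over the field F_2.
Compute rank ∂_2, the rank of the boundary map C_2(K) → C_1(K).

rank∂_2=7

n_0=7 n_1=16 n_2=9  [Z2]
∂1: piv[bg,bj,bn,bv,gu,gw] rk=6  ker:gj,gn,gv,jn,jv,nu,nv,nw,uw,vw
∂2: piv[bjn,bjv,bnv,gnv,gnw,gvw,nuw] rk=7  ker:jnv,nvw
rk∂_2=7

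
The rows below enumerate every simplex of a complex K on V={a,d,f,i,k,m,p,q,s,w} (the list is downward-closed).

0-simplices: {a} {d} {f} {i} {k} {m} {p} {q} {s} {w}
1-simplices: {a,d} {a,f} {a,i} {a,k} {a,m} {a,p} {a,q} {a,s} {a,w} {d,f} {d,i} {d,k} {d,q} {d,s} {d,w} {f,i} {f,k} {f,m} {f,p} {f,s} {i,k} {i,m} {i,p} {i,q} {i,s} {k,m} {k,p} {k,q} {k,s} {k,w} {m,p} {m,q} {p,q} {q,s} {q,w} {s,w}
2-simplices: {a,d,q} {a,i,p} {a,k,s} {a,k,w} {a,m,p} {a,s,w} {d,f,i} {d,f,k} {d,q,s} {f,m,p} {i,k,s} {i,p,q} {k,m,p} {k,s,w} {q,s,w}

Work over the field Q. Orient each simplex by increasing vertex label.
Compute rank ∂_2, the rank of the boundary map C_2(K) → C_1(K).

n_0=10 n_1=36 n_2=15  [Q]
∂1: piv[ad,af,ai,ak,am,ap,aq,as,aw] rk=9  ker:df,di,dk,dq,ds,dw,fi,fk,fm,fp,fs,ik,im,ip,iq,is,km,kp,kq,ks,kw,mp,mq,pq,qs,qw,sw
∂2: piv[adq,aip,aks,akw,amp,asw,dfi,dfk,dqs,fmp,iks,ipq,kmp,qsw] rk=14  ker:ksw
rk∂_2=14

rank∂_2=14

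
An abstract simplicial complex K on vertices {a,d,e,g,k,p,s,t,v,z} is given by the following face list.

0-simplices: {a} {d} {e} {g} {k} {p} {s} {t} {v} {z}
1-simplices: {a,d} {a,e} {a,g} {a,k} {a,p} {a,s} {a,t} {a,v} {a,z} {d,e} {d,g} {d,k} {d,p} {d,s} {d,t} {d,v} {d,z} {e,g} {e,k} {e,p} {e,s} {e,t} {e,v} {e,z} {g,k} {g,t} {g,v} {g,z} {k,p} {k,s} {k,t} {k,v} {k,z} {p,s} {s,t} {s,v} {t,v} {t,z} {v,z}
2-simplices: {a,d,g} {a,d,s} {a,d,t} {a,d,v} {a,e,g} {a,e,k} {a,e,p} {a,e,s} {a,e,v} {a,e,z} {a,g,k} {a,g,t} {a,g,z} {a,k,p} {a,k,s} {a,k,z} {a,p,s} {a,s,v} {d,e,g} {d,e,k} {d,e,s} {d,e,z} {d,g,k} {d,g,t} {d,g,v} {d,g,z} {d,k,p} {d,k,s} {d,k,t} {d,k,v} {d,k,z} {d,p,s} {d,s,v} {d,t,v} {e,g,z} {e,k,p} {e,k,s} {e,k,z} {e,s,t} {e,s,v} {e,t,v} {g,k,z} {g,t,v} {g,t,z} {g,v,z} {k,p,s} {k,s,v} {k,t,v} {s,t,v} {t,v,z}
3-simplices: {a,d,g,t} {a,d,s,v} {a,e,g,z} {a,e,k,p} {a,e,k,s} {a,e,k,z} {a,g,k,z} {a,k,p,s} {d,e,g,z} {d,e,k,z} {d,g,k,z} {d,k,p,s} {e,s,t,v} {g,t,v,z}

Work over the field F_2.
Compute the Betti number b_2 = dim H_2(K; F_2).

b_2=6

n_0=10 n_1=39 n_2=50 n_3=14  [Z2]
∂1: piv[ad,ae,ag,ak,ap,as,at,av,az] rk=9  ker:de,dg,dk,dp,ds,dt,dv,dz,eg,ek,ep,es,et,ev,ez,gk,gt,gv,gz,kp,ks,kt,kv,kz,ps,st,sv,tv,tz,vz
∂2: piv[adg,ads,adt,adv,aeg,aek,aep,aes,aev,aez,agk,agt,agz,akp,aks,akz,aps,asv,deg,dek,dez,dgv,dkp,dkt,dkv,dtv,est,etv,gtz,gvz] rk=30  ker:des,dgk,dgt,dgz,dks,dkz,dps,dsv,egz,ekp,eks,ekz,esv,gkz,gtv,kps,ksv,ktv,stv,tvz
∂3: piv[adgt,adsv,aegz,aekp,aeks,aekz,agkz,akps,degz,dekz,dgkz,dkps,estv,gtvz] rk=14
b_2=(50−30)−14=6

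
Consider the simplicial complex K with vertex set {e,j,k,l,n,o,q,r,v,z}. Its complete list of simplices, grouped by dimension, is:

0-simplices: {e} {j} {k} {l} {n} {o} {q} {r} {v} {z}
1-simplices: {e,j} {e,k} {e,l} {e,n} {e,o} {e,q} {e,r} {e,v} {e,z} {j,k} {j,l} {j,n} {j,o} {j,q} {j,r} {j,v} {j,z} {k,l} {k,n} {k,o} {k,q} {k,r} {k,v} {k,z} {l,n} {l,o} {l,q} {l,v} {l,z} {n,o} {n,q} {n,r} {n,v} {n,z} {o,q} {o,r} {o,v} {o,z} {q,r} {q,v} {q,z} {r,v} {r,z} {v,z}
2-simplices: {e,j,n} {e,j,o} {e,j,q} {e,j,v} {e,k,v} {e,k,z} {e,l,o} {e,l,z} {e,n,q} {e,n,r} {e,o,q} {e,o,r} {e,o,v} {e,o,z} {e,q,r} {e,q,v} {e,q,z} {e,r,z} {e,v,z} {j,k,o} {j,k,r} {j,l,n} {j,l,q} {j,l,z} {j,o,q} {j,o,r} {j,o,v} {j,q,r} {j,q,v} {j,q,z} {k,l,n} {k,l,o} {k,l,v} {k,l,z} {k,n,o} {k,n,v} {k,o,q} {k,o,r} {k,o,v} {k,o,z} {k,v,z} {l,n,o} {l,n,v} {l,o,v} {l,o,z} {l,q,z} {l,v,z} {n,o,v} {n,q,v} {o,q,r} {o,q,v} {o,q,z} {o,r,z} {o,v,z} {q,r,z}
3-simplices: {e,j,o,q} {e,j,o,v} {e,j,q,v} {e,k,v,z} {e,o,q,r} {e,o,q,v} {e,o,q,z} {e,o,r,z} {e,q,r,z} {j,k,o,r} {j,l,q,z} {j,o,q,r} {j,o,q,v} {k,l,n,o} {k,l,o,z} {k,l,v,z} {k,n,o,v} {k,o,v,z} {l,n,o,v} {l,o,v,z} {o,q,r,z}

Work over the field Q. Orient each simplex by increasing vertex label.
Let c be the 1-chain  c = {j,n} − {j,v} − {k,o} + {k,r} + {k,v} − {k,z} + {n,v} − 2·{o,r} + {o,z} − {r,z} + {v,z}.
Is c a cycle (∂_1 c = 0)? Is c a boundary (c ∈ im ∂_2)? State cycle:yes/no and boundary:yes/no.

cycle:yes boundary:yes

n_0=10 n_1=44 n_2=55 n_3=21  [Q]
∂1: piv[ej,ek,el,en,eo,eq,er,ev,ez] rk=9  ker:jk,jl,jn,jo,jq,jr,jv,jz,kl,kn,ko,kq,kr,kv,kz,ln,lo,lq,lv,lz,no,nq,nr,nv,nz,oq,or,ov,oz,qr,qv,qz,rv,rz,vz
∂2: piv[ejn,ejo,ejq,ejv,ekv,ekz,elo,elz,enq,enr,eoq,eor,eov,eoz,eqr,eqv,eqz,erz,evz,jko,jkr,jln,jlq,jlz,jor,jqz,kln,klo,klv,klz,kno,knv,koq] rk=33  ker:joq,jov,jqr,jqv,kor,kov,koz,kvz,lno,lnv,lov,loz,lqz,lvz,nov,nqv,oqr,oqv,oqz,orz,ovz,qrz
∂3: piv[ejoq,ejov,ejqv,ekvz,eoqr,eoqv,eoqz,eorz,eqrz,jkor,jlqz,joqr,klno,kloz,klvz,knov,kovz,lnov,lovz] rk=19  ker:joqv,oqrz
∂1c = 0
c vs im∂2: reduces to 0 ⇒ boundary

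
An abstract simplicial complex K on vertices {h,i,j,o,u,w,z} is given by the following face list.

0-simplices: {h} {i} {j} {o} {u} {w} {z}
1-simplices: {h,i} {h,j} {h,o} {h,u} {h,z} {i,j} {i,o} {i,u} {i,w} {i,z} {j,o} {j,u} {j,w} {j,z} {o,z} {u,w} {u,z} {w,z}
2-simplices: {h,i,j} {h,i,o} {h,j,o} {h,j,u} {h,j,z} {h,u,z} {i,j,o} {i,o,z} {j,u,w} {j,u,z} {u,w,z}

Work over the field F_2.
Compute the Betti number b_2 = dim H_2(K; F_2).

b_2=2

n_0=7 n_1=18 n_2=11  [Z2]
∂1: piv[hi,hj,ho,hu,hz,iw] rk=6  ker:ij,io,iu,iz,jo,ju,jw,jz,oz,uw,uz,wz
∂2: piv[hij,hio,hjo,hju,hjz,huz,ioz,juw,uwz] rk=9  ker:ijo,juz
b_2=(11−9)−0=2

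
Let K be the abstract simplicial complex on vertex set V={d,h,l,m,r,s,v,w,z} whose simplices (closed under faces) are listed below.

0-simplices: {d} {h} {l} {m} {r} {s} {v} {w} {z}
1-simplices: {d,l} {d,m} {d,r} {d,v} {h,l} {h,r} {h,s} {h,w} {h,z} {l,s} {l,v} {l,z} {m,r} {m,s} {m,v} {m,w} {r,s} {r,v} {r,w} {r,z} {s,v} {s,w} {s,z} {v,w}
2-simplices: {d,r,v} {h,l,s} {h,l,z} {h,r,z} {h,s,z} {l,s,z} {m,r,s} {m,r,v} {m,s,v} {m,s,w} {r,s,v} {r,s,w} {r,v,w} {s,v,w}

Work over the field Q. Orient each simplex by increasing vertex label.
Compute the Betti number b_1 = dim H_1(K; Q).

b_1=5

n_0=9 n_1=24 n_2=14  [Q]
∂1: piv[dl,dm,dr,dv,hl,hs,hw,hz] rk=8  ker:hr,ls,lv,lz,mr,ms,mv,mw,rs,rv,rw,rz,sv,sw,sz,vw
∂2: piv[drv,hls,hlz,hrz,hsz,mrs,mrv,msv,msw,rsw,rvw] rk=11  ker:lsz,rsv,svw
b_1=(24−8)−11=5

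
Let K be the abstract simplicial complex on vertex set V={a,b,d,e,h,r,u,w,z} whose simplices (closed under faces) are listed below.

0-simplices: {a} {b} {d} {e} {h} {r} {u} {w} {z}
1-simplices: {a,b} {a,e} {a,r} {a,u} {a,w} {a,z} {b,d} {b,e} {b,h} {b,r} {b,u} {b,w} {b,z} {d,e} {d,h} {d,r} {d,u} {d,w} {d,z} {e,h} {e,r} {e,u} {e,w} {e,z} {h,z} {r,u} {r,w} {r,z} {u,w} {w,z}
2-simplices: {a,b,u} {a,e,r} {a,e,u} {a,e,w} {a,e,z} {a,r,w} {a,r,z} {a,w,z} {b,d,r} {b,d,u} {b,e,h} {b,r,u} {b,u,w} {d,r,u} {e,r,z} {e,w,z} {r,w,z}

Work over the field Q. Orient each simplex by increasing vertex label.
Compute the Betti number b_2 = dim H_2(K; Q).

n_0=9 n_1=30 n_2=17  [Q]
∂1: piv[ab,ae,ar,au,aw,az,bd,bh] rk=8  ker:be,br,bu,bw,bz,de,dh,dr,du,dw,dz,eh,er,eu,ew,ez,hz,ru,rw,rz,uw,wz
∂2: piv[abu,aer,aeu,aew,aez,arw,arz,awz,bdr,bdu,beh,bru,buw] rk=13  ker:dru,erz,ewz,rwz
b_2=(17−13)−0=4

b_2=4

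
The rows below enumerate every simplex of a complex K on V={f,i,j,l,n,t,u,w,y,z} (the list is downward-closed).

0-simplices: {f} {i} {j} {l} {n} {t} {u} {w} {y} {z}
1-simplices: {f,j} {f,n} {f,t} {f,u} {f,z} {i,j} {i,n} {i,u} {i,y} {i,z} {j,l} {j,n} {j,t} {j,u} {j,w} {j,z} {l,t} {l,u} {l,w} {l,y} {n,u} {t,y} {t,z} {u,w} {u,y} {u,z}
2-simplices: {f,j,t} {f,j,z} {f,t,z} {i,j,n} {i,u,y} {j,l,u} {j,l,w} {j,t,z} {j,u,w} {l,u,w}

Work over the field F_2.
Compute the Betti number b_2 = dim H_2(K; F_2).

b_2=2

n_0=10 n_1=26 n_2=10  [Z2]
∂1: piv[fj,fn,ft,fu,fz,ij,iy,jl,jw] rk=9  ker:in,iu,iz,jn,jt,ju,jz,lt,lu,lw,ly,nu,ty,tz,uw,uy,uz
∂2: piv[fjt,fjz,ftz,ijn,iuy,jlu,jlw,juw] rk=8  ker:jtz,luw
b_2=(10−8)−0=2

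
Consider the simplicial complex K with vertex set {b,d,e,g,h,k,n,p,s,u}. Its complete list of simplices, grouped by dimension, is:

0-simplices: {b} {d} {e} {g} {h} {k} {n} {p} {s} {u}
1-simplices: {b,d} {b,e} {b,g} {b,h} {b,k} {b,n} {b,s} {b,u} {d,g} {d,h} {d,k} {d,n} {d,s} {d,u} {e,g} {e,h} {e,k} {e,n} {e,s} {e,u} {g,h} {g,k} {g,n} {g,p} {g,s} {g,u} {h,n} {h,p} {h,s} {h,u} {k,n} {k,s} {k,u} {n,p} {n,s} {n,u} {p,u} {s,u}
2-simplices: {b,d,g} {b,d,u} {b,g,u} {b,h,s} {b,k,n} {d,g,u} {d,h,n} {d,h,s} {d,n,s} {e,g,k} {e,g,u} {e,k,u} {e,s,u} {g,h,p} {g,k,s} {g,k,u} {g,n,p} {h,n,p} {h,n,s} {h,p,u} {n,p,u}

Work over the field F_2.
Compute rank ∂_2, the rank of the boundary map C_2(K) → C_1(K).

n_0=10 n_1=38 n_2=21  [Z2]
∂1: piv[bd,be,bg,bh,bk,bn,bs,bu,gp] rk=9  ker:dg,dh,dk,dn,ds,du,eg,eh,ek,en,es,eu,gh,gk,gn,gs,gu,hn,hp,hs,hu,kn,ks,ku,np,ns,nu,pu,su
∂2: piv[bdg,bdu,bgu,bhs,bkn,dhn,dhs,dns,egk,egu,eku,esu,ghp,gks,gnp,hnp,hpu,npu] rk=18  ker:dgu,gku,hns
rk∂_2=18

rank∂_2=18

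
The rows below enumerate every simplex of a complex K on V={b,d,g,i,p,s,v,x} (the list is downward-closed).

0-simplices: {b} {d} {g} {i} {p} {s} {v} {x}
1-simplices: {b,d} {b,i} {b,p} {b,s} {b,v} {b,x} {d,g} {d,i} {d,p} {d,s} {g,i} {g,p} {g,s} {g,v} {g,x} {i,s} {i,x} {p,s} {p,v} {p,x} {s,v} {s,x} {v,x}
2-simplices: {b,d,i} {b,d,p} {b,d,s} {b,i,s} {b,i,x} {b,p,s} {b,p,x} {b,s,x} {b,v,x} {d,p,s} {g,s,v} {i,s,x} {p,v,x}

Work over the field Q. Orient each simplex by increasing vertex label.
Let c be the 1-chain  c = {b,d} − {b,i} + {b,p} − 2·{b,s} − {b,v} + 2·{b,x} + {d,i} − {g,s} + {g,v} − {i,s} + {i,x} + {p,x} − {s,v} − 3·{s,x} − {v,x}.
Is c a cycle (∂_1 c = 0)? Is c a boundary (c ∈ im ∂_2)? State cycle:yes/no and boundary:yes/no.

n_0=8 n_1=23 n_2=13  [Q]
∂1: piv[bd,bi,bp,bs,bv,bx,dg] rk=7  ker:di,dp,ds,gi,gp,gs,gv,gx,is,ix,ps,pv,px,sv,sx,vx
∂2: piv[bdi,bdp,bds,bis,bix,bps,bpx,bsx,bvx,gsv,pvx] rk=11  ker:dps,isx
∂1c = 0
c vs im∂2: reduces to 0 ⇒ boundary

cycle:yes boundary:yes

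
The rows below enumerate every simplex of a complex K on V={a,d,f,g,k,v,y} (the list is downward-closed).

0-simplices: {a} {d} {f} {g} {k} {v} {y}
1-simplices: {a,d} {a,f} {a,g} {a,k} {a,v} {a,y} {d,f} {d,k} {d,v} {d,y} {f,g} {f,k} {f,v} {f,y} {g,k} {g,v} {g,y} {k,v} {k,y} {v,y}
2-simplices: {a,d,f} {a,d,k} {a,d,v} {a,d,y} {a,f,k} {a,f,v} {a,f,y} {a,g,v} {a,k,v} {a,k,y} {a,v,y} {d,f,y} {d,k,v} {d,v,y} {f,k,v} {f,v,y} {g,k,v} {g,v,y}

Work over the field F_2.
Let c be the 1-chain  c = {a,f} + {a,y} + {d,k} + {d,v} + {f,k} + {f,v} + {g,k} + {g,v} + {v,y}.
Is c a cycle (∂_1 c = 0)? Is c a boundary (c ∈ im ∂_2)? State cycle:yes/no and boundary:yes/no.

n_0=7 n_1=20 n_2=18  [Z2]
∂1: piv[ad,af,ag,ak,av,ay] rk=6  ker:df,dk,dv,dy,fg,fk,fv,fy,gk,gv,gy,kv,ky,vy
∂2: piv[adf,adk,adv,ady,afk,afv,afy,agv,akv,aky,avy,gkv,gvy] rk=13  ker:dfy,dkv,dvy,fkv,fvy
∂1c = {f} + {k}

cycle:no boundary:no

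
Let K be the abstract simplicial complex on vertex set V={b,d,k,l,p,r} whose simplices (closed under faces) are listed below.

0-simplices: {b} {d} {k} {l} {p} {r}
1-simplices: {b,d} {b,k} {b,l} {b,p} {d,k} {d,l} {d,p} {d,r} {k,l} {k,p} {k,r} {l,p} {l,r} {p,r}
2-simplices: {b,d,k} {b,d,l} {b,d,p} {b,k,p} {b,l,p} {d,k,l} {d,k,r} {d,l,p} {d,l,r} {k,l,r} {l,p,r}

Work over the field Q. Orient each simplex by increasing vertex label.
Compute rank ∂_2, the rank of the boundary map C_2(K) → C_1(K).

rank∂_2=9

n_0=6 n_1=14 n_2=11  [Q]
∂1: piv[bd,bk,bl,bp,dr] rk=5  ker:dk,dl,dp,kl,kp,kr,lp,lr,pr
∂2: piv[bdk,bdl,bdp,bkp,blp,dkl,dkr,dlr,lpr] rk=9  ker:dlp,klr
rk∂_2=9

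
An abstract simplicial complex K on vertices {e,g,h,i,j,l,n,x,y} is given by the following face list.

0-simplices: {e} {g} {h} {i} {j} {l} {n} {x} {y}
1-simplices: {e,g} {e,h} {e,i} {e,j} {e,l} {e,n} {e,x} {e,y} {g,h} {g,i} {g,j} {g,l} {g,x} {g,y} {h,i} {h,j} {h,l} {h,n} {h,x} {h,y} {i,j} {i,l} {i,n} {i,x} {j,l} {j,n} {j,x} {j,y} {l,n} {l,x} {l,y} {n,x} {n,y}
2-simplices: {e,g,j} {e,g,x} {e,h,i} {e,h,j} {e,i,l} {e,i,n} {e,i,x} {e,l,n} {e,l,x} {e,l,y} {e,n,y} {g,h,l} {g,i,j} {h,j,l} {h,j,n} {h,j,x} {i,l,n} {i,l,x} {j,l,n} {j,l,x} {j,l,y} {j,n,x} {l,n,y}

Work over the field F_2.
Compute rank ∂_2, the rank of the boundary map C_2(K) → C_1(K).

rank∂_2=20

n_0=9 n_1=33 n_2=23  [Z2]
∂1: piv[eg,eh,ei,ej,el,en,ex,ey] rk=8  ker:gh,gi,gj,gl,gx,gy,hi,hj,hl,hn,hx,hy,ij,il,in,ix,jl,jn,jx,jy,ln,lx,ly,nx,ny
∂2: piv[egj,egx,ehi,ehj,eil,ein,eix,eln,elx,ely,eny,ghl,gij,hjl,hjn,hjx,jln,jlx,jly,jnx] rk=20  ker:iln,ilx,lny
rk∂_2=20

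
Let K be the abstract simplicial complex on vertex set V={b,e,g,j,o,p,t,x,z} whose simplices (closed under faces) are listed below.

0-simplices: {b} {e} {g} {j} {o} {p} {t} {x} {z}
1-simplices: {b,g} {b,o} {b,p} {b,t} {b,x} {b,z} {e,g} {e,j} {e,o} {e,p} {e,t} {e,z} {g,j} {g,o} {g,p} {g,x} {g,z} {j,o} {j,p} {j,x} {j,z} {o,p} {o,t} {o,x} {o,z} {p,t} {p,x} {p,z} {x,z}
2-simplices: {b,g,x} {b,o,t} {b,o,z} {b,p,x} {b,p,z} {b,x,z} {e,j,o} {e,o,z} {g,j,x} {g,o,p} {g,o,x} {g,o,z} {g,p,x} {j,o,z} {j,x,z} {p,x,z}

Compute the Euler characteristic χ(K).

n_0=9 n_1=29 n_2=16
χ=+9−29+16=-4

χ(K)=-4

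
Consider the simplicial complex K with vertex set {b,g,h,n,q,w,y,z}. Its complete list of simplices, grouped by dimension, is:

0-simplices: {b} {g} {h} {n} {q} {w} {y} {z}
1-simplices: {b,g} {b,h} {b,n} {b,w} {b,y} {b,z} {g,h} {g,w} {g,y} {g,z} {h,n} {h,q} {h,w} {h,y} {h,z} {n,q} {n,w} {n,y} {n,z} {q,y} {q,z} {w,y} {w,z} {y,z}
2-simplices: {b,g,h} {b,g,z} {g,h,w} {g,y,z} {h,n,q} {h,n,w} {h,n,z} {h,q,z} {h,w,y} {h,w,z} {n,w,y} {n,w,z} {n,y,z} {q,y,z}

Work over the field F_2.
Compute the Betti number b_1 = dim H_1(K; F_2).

n_0=8 n_1=24 n_2=14  [Z2]
∂1: piv[bg,bh,bn,bw,by,bz,hq] rk=7  ker:gh,gw,gy,gz,hn,hw,hy,hz,nq,nw,ny,nz,qy,qz,wy,wz,yz
∂2: piv[bgh,bgz,ghw,gyz,hnq,hnw,hnz,hqz,hwy,hwz,nwy,nyz,qyz] rk=13  ker:nwz
b_1=(24−7)−13=4

b_1=4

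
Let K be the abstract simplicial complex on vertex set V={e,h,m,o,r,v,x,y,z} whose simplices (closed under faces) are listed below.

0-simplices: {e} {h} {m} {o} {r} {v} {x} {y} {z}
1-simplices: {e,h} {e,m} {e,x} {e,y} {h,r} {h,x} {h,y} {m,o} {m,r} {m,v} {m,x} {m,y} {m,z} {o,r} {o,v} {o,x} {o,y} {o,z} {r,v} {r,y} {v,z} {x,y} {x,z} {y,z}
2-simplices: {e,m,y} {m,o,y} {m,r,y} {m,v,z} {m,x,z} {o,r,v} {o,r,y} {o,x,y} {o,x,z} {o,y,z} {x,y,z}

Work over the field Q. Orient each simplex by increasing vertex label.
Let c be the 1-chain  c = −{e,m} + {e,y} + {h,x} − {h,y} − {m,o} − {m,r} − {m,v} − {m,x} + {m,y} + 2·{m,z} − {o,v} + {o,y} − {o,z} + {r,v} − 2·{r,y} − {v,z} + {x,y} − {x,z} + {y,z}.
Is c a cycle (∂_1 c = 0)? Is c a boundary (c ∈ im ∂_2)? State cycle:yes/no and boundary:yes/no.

cycle:yes boundary:no

n_0=9 n_1=24 n_2=11  [Q]
∂1: piv[eh,em,ex,ey,hr,mo,mv,mz] rk=8  ker:hx,hy,mr,mx,my,or,ov,ox,oy,oz,rv,ry,vz,xy,xz,yz
∂2: piv[emy,moy,mry,mvz,mxz,orv,ory,oxy,oxz,oyz] rk=10  ker:xyz
∂1c = 0
c vs im∂2: residual ≠ 0 ⇒ not boundary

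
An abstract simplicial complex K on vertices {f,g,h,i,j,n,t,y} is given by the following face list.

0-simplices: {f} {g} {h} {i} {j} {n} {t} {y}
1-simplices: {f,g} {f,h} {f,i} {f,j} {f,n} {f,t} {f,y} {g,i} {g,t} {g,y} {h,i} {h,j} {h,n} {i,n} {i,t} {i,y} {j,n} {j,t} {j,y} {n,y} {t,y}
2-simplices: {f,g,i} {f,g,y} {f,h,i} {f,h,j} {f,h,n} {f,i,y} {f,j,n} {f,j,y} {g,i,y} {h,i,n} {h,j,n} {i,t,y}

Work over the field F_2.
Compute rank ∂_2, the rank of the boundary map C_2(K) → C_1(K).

rank∂_2=10

n_0=8 n_1=21 n_2=12  [Z2]
∂1: piv[fg,fh,fi,fj,fn,ft,fy] rk=7  ker:gi,gt,gy,hi,hj,hn,in,it,iy,jn,jt,jy,ny,ty
∂2: piv[fgi,fgy,fhi,fhj,fhn,fiy,fjn,fjy,hin,ity] rk=10  ker:giy,hjn
rk∂_2=10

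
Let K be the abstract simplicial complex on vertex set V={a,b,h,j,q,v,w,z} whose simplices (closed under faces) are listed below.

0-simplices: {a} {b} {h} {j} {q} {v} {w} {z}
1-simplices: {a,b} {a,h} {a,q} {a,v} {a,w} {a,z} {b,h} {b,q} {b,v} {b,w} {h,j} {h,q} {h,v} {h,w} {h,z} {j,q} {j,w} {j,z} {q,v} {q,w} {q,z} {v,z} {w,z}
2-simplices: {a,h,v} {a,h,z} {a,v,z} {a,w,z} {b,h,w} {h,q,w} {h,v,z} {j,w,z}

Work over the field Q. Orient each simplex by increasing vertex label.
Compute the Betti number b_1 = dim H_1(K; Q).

b_1=9

n_0=8 n_1=23 n_2=8  [Q]
∂1: piv[ab,ah,aq,av,aw,az,hj] rk=7  ker:bh,bq,bv,bw,hq,hv,hw,hz,jq,jw,jz,qv,qw,qz,vz,wz
∂2: piv[ahv,ahz,avz,awz,bhw,hqw,jwz] rk=7  ker:hvz
b_1=(23−7)−7=9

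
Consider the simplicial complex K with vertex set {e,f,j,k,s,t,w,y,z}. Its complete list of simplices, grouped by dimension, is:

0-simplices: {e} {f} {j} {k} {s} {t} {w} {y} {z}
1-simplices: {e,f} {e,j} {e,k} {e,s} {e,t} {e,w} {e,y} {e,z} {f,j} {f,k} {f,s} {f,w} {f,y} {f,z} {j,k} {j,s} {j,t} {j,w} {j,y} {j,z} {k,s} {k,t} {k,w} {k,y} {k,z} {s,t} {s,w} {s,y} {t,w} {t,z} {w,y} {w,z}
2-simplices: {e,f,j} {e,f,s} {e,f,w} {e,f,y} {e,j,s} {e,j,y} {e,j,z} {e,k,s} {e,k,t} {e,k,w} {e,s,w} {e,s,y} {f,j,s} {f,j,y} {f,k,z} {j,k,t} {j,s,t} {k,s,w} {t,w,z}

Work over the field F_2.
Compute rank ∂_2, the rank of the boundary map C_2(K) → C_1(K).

rank∂_2=16

n_0=9 n_1=32 n_2=19  [Z2]
∂1: piv[ef,ej,ek,es,et,ew,ey,ez] rk=8  ker:fj,fk,fs,fw,fy,fz,jk,js,jt,jw,jy,jz,ks,kt,kw,ky,kz,st,sw,sy,tw,tz,wy,wz
∂2: piv[efj,efs,efw,efy,ejs,ejy,ejz,eks,ekt,ekw,esw,esy,fkz,jkt,jst,twz] rk=16  ker:fjs,fjy,ksw
rk∂_2=16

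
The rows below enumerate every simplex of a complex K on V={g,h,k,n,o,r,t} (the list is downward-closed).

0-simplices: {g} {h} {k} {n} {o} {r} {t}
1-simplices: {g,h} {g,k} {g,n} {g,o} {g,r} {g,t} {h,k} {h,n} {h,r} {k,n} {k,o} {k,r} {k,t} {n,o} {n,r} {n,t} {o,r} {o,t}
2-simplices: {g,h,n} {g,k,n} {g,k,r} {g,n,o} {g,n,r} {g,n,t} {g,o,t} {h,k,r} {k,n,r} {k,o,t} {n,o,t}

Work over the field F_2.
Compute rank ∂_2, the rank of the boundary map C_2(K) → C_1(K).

rank∂_2=9

n_0=7 n_1=18 n_2=11  [Z2]
∂1: piv[gh,gk,gn,go,gr,gt] rk=6  ker:hk,hn,hr,kn,ko,kr,kt,no,nr,nt,or,ot
∂2: piv[ghn,gkn,gkr,gno,gnr,gnt,got,hkr,kot] rk=9  ker:knr,not
rk∂_2=9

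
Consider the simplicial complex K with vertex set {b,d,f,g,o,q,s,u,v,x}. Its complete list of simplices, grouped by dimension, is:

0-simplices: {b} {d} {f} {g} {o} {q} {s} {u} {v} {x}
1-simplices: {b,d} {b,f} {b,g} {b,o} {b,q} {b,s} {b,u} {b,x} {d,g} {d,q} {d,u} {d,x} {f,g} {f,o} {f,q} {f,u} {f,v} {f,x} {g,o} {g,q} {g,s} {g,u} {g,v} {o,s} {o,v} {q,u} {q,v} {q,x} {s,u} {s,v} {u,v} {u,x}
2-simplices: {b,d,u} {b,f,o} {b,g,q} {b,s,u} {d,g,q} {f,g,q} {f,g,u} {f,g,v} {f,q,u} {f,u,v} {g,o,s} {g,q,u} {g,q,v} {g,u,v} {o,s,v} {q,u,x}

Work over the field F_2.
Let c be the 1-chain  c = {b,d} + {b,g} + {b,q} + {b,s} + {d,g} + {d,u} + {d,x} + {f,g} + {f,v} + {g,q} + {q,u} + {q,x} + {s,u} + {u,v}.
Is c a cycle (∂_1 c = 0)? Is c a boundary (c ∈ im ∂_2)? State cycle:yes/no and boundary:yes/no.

n_0=10 n_1=32 n_2=16  [Z2]
∂1: piv[bd,bf,bg,bo,bq,bs,bu,bx,fv] rk=9  ker:dg,dq,du,dx,fg,fo,fq,fu,fx,go,gq,gs,gu,gv,os,ov,qu,qv,qx,su,sv,uv,ux
∂2: piv[bdu,bfo,bgq,bsu,dgq,fgq,fgu,fgv,fqu,fuv,gos,gqv,osv,qux] rk=14  ker:gqu,guv
∂1c = 0
c vs im∂2: residual ≠ 0 ⇒ not boundary

cycle:yes boundary:no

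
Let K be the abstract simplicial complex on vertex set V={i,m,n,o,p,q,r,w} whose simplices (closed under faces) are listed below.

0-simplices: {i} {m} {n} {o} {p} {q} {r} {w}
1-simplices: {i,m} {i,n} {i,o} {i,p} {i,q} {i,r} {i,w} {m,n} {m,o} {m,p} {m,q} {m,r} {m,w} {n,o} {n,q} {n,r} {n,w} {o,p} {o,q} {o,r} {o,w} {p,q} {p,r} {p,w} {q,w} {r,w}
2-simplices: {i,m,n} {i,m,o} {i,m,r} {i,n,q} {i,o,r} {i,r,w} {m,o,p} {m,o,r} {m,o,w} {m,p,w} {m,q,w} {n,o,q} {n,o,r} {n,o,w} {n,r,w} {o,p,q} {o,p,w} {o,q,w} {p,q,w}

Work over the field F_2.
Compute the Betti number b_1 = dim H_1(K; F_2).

n_0=8 n_1=26 n_2=19  [Z2]
∂1: piv[im,in,io,ip,iq,ir,iw] rk=7  ker:mn,mo,mp,mq,mr,mw,no,nq,nr,nw,op,oq,or,ow,pq,pr,pw,qw,rw
∂2: piv[imn,imo,imr,inq,ior,irw,mop,mow,mpw,mqw,noq,nor,now,nrw,opq,oqw] rk=16  ker:mor,opw,pqw
b_1=(26−7)−16=3

b_1=3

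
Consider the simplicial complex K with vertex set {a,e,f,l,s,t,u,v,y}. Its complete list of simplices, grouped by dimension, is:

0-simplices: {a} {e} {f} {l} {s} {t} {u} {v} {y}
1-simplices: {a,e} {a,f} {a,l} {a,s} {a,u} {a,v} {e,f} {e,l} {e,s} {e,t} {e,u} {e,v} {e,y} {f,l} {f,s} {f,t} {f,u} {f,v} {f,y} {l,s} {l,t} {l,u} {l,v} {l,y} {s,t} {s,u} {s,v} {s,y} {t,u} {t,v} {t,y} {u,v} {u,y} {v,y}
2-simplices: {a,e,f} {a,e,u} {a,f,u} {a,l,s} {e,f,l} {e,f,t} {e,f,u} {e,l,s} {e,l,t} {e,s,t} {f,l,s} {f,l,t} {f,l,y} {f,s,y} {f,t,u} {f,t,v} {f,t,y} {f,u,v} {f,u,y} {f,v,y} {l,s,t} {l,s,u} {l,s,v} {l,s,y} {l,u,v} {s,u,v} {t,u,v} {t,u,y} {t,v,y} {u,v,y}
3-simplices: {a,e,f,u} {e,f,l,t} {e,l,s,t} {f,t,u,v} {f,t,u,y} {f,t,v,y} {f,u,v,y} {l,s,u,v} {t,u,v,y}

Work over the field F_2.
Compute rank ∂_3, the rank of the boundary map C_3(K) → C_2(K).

n_0=9 n_1=34 n_2=30 n_3=9  [Z2]
∂1: piv[ae,af,al,as,au,av,et,ey] rk=8  ker:ef,el,es,eu,ev,fl,fs,ft,fu,fv,fy,ls,lt,lu,lv,ly,st,su,sv,sy,tu,tv,ty,uv,uy,vy
∂2: piv[aef,aeu,afu,als,efl,eft,els,elt,est,fls,fly,fsy,ftu,ftv,fty,fuv,fuy,fvy,lsu,lsv,luv] rk=21  ker:efu,flt,lst,lsy,suv,tuv,tuy,tvy,uvy
∂3: piv[aefu,eflt,elst,ftuv,ftuy,ftvy,fuvy,lsuv] rk=8  ker:tuvy
rk∂_3=8

rank∂_3=8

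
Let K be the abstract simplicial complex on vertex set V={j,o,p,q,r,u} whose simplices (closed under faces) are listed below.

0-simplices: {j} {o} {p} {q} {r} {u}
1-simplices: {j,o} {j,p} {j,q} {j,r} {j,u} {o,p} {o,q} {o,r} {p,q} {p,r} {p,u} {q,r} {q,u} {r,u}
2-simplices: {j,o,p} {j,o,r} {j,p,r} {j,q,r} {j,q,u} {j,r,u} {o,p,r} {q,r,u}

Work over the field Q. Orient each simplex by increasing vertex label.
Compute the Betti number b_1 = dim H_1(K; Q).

n_0=6 n_1=14 n_2=8  [Q]
∂1: piv[jo,jp,jq,jr,ju] rk=5  ker:op,oq,or,pq,pr,pu,qr,qu,ru
∂2: piv[jop,jor,jpr,jqr,jqu,jru] rk=6  ker:opr,qru
b_1=(14−5)−6=3

b_1=3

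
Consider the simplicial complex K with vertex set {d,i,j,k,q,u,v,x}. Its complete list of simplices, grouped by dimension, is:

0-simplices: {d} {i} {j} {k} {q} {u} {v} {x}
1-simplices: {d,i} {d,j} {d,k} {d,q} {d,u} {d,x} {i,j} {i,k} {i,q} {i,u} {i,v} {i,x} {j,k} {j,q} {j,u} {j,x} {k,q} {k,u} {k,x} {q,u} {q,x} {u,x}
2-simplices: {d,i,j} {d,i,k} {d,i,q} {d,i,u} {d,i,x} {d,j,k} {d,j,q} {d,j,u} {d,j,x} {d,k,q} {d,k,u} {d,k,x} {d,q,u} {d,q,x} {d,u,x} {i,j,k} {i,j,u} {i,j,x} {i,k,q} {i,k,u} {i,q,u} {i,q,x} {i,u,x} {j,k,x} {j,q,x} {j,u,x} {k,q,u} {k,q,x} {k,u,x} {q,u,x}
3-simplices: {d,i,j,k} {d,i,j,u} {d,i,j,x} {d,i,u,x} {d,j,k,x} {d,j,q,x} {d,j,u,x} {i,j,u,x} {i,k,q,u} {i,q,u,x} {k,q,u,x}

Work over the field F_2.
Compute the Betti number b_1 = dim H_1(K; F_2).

b_1=0

n_0=8 n_1=22 n_2=30 n_3=11  [Z2]
∂1: piv[di,dj,dk,dq,du,dx,iv] rk=7  ker:ij,ik,iq,iu,ix,jk,jq,ju,jx,kq,ku,kx,qu,qx,ux
∂2: piv[dij,dik,diq,diu,dix,djk,djq,dju,djx,dkq,dku,dkx,dqu,dqx,dux] rk=15  ker:ijk,iju,ijx,ikq,iku,iqu,iqx,iux,jkx,jqx,jux,kqu,kqx,kux,qux
∂3: piv[dijk,diju,dijx,diux,djkx,djqx,djux,ikqu,iqux,kqux] rk=10  ker:ijux
b_1=(22−7)−15=0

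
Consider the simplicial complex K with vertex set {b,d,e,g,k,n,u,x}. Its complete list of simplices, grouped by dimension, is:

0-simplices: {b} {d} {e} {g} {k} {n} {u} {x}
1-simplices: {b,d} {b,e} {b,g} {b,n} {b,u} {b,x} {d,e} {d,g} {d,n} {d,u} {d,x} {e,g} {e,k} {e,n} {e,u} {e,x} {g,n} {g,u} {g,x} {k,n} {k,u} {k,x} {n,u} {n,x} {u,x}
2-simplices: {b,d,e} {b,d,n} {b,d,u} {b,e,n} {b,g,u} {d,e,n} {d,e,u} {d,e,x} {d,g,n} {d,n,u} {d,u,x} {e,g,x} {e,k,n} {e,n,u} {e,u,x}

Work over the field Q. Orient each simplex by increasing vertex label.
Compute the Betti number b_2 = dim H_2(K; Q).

n_0=8 n_1=25 n_2=15  [Q]
∂1: piv[bd,be,bg,bn,bu,bx,ek] rk=7  ker:de,dg,dn,du,dx,eg,en,eu,ex,gn,gu,gx,kn,ku,kx,nu,nx,ux
∂2: piv[bde,bdn,bdu,ben,bgu,deu,dex,dgn,dnu,dux,egx,ekn] rk=12  ker:den,enu,eux
b_2=(15−12)−0=3

b_2=3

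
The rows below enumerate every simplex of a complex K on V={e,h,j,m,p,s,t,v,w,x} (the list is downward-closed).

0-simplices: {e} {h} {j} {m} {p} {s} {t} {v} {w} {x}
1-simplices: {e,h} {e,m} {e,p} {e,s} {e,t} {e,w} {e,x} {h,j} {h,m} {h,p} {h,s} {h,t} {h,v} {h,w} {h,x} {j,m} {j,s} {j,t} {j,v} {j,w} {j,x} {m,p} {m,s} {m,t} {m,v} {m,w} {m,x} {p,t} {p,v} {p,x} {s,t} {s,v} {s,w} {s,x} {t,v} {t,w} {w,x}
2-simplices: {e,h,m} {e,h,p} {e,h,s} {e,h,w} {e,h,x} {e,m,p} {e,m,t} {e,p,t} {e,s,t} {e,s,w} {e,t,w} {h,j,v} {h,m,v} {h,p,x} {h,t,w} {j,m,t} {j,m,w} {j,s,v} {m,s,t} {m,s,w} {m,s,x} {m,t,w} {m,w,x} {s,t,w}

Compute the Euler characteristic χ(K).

n_0=10 n_1=37 n_2=24
χ=+10−37+24=-3

χ(K)=-3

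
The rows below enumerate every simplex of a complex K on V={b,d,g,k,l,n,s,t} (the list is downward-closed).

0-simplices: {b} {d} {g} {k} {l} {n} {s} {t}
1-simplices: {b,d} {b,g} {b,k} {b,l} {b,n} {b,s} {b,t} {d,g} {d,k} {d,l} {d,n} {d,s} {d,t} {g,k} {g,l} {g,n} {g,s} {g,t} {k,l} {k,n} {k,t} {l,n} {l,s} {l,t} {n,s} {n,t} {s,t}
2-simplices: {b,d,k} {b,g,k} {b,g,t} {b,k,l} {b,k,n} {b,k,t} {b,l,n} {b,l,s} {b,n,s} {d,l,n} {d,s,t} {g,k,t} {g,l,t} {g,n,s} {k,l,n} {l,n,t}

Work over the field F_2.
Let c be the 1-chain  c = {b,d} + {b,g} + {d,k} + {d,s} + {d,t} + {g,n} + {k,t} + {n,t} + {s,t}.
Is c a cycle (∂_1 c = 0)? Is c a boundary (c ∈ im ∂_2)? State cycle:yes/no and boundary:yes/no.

cycle:yes boundary:no

n_0=8 n_1=27 n_2=16  [Z2]
∂1: piv[bd,bg,bk,bl,bn,bs,bt] rk=7  ker:dg,dk,dl,dn,ds,dt,gk,gl,gn,gs,gt,kl,kn,kt,ln,ls,lt,ns,nt,st
∂2: piv[bdk,bgk,bgt,bkl,bkn,bkt,bln,bls,bns,dln,dst,glt,gns,lnt] rk=14  ker:gkt,kln
∂1c = 0
c vs im∂2: residual ≠ 0 ⇒ not boundary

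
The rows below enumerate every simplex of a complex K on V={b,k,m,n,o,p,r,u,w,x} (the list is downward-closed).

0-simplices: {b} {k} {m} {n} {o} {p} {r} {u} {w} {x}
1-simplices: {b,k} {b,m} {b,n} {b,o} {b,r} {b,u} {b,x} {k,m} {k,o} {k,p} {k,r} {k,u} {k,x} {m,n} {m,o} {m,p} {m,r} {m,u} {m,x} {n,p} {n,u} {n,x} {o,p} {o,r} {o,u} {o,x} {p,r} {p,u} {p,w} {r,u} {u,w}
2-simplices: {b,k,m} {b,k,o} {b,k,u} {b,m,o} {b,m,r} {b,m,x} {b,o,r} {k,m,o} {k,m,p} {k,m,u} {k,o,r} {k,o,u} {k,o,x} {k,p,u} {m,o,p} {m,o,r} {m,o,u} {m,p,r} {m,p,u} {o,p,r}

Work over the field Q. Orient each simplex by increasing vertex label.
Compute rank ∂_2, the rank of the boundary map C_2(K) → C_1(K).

n_0=10 n_1=31 n_2=20  [Q]
∂1: piv[bk,bm,bn,bo,br,bu,bx,kp,pw] rk=9  ker:km,ko,kr,ku,kx,mn,mo,mp,mr,mu,mx,np,nu,nx,op,or,ou,ox,pr,pu,ru,uw
∂2: piv[bkm,bko,bku,bmo,bmr,bmx,bor,kmp,kmu,kor,kou,kox,kpu,mop,mpr] rk=15  ker:kmo,mor,mou,mpu,opr
rk∂_2=15

rank∂_2=15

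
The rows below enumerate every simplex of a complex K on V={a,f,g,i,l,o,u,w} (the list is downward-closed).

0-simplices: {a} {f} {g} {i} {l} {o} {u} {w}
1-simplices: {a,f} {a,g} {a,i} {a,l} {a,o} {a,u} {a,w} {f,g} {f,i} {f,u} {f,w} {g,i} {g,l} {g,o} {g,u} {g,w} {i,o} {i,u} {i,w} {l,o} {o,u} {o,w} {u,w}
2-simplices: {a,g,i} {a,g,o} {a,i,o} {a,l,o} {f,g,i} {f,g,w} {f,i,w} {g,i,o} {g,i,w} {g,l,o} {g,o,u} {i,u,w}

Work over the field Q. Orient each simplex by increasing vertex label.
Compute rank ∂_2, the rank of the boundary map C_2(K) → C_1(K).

rank∂_2=10

n_0=8 n_1=23 n_2=12  [Q]
∂1: piv[af,ag,ai,al,ao,au,aw] rk=7  ker:fg,fi,fu,fw,gi,gl,go,gu,gw,io,iu,iw,lo,ou,ow,uw
∂2: piv[agi,ago,aio,alo,fgi,fgw,fiw,glo,gou,iuw] rk=10  ker:gio,giw
rk∂_2=10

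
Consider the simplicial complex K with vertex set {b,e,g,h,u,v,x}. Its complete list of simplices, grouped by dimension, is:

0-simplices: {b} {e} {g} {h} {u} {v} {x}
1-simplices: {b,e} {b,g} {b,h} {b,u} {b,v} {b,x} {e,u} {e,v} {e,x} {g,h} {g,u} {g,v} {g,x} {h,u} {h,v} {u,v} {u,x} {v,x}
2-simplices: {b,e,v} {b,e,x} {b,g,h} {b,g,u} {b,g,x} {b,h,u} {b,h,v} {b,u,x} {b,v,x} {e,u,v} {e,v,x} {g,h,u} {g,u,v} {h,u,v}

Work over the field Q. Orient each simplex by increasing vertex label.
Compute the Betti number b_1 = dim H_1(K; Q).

b_1=0

n_0=7 n_1=18 n_2=14  [Q]
∂1: piv[be,bg,bh,bu,bv,bx] rk=6  ker:eu,ev,ex,gh,gu,gv,gx,hu,hv,uv,ux,vx
∂2: piv[bev,bex,bgh,bgu,bgx,bhu,bhv,bux,bvx,euv,guv,huv] rk=12  ker:evx,ghu
b_1=(18−6)−12=0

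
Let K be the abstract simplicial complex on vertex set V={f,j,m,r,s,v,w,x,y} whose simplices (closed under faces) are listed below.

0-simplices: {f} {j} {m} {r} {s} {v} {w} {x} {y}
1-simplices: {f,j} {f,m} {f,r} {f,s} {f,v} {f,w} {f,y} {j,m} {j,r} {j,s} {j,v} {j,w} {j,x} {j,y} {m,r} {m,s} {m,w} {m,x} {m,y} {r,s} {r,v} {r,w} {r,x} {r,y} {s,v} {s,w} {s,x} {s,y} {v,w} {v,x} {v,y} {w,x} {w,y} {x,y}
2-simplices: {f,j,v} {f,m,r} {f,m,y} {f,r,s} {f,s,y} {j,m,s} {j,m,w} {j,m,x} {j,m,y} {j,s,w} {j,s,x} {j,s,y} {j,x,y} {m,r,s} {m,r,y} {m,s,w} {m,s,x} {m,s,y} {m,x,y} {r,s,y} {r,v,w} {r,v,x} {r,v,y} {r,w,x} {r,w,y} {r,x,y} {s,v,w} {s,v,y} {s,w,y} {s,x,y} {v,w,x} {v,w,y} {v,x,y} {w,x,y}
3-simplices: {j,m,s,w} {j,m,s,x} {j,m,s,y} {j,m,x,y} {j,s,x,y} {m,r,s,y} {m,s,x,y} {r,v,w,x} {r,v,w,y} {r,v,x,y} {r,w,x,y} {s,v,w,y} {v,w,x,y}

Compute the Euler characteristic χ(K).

χ(K)=-4

n_0=9 n_1=34 n_2=34 n_3=13
χ=+9−34+34−13=-4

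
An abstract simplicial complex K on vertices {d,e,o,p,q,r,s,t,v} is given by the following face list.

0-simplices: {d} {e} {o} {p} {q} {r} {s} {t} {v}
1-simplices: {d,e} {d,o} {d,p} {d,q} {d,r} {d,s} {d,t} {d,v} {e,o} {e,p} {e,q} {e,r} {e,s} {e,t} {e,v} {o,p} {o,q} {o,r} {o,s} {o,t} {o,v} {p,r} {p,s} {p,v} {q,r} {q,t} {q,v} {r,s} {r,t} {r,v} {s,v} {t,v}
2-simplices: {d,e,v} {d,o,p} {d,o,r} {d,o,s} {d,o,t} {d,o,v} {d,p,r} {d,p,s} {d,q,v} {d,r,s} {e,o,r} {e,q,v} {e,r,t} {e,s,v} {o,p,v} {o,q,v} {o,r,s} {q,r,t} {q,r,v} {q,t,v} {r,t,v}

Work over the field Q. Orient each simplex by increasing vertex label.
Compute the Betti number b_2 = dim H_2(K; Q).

n_0=9 n_1=32 n_2=21  [Q]
∂1: piv[de,do,dp,dq,dr,ds,dt,dv] rk=8  ker:eo,ep,eq,er,es,et,ev,op,oq,or,os,ot,ov,pr,ps,pv,qr,qt,qv,rs,rt,rv,sv,tv
∂2: piv[dev,dop,dor,dos,dot,dov,dpr,dps,dqv,drs,eor,eqv,ert,esv,opv,oqv,qrt,qrv,qtv] rk=19  ker:ors,rtv
b_2=(21−19)−0=2

b_2=2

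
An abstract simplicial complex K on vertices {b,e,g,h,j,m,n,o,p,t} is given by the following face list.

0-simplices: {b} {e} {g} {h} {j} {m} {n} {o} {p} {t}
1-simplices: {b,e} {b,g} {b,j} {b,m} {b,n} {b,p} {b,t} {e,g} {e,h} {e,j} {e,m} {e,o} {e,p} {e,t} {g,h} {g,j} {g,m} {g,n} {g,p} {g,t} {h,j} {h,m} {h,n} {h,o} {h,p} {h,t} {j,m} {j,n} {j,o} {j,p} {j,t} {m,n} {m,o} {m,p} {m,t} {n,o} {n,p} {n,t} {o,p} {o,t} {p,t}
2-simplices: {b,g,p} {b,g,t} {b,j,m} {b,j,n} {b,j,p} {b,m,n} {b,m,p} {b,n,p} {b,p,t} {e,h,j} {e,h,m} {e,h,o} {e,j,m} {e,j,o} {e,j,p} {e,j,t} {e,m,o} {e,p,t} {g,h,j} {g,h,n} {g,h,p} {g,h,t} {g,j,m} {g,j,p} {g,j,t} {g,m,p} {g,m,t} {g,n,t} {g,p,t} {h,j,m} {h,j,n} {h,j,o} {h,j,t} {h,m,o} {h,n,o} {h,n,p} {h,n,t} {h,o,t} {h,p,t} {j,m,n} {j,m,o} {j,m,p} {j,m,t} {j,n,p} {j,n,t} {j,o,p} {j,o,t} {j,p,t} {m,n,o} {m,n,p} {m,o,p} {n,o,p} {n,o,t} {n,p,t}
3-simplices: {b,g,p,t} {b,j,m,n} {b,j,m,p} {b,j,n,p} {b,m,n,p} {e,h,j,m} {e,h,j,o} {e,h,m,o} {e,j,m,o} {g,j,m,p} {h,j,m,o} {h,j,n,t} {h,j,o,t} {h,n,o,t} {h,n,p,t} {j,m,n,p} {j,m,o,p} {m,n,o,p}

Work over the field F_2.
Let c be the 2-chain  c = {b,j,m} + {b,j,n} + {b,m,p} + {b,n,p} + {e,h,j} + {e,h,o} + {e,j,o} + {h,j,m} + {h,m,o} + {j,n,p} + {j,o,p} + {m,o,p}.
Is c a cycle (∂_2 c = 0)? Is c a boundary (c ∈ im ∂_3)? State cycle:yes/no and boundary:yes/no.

n_0=10 n_1=41 n_2=54 n_3=18  [Z2]
∂1: piv[be,bg,bj,bm,bn,bp,bt,eh,eo] rk=9  ker:eg,ej,em,ep,et,gh,gj,gm,gn,gp,gt,hj,hm,hn,ho,hp,ht,jm,jn,jo,jp,jt,mn,mo,mp,mt,no,np,nt,op,ot,pt
∂2: piv[bgp,bgt,bjm,bjn,bjp,bmn,bmp,bnp,bpt,ehj,ehm,eho,ejm,ejo,ejp,ejt,emo,ept,ghj,ghn,ghp,ght,gjm,gjp,gmt,gnt,hjn,hno,hot,jop] rk=30  ker:gjt,gmp,gpt,hjm,hjo,hjt,hmo,hnp,hnt,hpt,jmn,jmo,jmp,jmt,jnp,jnt,jot,jpt,mno,mnp,mop,nop,not,npt
∂3: piv[bgpt,bjmn,bjmp,bjnp,bmnp,ehjm,ehjo,ehmo,ejmo,gjmp,hjnt,hjot,hnot,hnpt,jmop,mnop] rk=16  ker:hjmo,jmnp
∂2c = 0
c vs im∂3: reduces to 0 ⇒ boundary

cycle:yes boundary:yes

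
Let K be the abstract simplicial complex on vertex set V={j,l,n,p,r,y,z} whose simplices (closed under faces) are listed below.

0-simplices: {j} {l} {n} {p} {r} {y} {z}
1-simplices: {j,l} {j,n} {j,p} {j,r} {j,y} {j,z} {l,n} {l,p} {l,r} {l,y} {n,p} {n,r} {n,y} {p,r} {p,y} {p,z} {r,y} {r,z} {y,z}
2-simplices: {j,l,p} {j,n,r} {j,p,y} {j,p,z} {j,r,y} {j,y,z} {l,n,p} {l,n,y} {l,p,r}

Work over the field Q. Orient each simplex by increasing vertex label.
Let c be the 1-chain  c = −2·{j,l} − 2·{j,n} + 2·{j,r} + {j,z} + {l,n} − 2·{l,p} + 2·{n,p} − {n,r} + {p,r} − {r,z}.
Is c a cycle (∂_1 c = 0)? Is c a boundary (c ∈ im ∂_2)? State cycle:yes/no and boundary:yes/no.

cycle:no boundary:no

n_0=7 n_1=19 n_2=9  [Q]
∂1: piv[jl,jn,jp,jr,jy,jz] rk=6  ker:ln,lp,lr,ly,np,nr,ny,pr,py,pz,ry,rz,yz
∂2: piv[jlp,jnr,jpy,jpz,jry,jyz,lnp,lny,lpr] rk=9
∂1c = {j} − {l} − 2·{n} − {p} + 3·{r}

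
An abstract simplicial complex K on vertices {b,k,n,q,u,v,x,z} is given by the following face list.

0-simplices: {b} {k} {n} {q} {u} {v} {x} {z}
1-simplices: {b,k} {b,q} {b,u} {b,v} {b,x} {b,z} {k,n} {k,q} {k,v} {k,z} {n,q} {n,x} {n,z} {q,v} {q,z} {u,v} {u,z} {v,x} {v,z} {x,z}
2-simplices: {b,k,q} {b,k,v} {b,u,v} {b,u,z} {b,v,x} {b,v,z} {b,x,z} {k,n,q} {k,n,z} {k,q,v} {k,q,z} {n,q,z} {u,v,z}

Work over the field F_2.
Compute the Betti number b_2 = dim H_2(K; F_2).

n_0=8 n_1=20 n_2=13  [Z2]
∂1: piv[bk,bq,bu,bv,bx,bz,kn] rk=7  ker:kq,kv,kz,nq,nx,nz,qv,qz,uv,uz,vx,vz,xz
∂2: piv[bkq,bkv,buv,buz,bvx,bvz,bxz,knq,knz,kqv,kqz] rk=11  ker:nqz,uvz
b_2=(13−11)−0=2

b_2=2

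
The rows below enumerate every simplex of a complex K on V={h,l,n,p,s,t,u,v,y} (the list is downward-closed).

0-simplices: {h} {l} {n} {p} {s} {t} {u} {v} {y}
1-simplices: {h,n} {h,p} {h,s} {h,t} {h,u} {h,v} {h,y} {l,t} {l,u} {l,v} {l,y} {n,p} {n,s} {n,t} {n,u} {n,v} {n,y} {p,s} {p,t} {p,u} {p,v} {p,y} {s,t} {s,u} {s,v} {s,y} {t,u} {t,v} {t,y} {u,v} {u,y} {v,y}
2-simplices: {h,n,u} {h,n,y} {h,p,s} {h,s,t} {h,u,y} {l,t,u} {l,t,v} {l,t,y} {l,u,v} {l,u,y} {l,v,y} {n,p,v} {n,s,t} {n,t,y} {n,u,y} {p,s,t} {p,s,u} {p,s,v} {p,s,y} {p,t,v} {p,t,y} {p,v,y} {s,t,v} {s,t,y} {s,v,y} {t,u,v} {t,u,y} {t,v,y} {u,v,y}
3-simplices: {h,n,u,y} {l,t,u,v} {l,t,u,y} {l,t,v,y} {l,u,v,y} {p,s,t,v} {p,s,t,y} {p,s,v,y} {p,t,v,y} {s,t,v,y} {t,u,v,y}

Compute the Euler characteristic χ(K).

n_0=9 n_1=32 n_2=29 n_3=11
χ=+9−32+29−11=-5

χ(K)=-5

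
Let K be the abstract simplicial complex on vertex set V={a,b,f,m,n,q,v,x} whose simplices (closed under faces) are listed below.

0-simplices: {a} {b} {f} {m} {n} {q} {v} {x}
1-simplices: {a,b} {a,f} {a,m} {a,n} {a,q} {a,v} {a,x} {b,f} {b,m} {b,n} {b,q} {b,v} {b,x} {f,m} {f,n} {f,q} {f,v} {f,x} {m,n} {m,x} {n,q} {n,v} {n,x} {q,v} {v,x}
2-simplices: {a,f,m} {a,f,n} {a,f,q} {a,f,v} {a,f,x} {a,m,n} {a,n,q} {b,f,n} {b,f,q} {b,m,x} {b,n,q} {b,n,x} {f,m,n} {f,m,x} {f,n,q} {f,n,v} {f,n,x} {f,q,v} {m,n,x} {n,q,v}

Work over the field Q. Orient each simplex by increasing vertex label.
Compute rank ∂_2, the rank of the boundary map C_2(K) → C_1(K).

n_0=8 n_1=25 n_2=20  [Q]
∂1: piv[ab,af,am,an,aq,av,ax] rk=7  ker:bf,bm,bn,bq,bv,bx,fm,fn,fq,fv,fx,mn,mx,nq,nv,nx,qv,vx
∂2: piv[afm,afn,afq,afv,afx,amn,anq,bfn,bfq,bmx,bnx,fmx,fnv,fnx,fqv] rk=15  ker:bnq,fmn,fnq,mnx,nqv
rk∂_2=15

rank∂_2=15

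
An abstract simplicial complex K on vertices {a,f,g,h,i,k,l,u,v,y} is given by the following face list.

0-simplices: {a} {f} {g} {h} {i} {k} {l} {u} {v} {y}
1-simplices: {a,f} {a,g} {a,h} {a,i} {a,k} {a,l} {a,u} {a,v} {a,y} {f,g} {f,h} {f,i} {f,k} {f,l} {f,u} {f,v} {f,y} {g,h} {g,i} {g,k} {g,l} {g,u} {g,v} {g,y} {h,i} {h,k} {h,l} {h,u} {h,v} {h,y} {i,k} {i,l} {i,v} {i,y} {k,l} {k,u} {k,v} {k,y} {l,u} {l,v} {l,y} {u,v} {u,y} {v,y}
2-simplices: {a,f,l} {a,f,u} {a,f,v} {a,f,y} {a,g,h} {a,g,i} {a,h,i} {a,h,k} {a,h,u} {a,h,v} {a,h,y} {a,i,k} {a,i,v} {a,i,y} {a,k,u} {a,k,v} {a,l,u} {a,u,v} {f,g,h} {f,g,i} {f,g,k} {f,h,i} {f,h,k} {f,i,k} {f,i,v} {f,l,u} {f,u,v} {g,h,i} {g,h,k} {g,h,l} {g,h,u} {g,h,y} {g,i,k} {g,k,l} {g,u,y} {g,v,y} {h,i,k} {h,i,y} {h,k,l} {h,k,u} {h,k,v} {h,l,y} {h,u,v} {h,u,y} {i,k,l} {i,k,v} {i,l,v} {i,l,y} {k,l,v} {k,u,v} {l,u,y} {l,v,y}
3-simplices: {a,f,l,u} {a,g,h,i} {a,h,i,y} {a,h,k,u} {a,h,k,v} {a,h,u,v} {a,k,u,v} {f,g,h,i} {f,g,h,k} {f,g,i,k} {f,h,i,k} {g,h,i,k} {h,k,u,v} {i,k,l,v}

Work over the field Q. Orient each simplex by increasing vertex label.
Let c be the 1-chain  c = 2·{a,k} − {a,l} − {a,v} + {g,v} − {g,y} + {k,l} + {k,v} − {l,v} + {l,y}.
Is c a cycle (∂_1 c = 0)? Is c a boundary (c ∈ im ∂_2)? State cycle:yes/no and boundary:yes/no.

n_0=10 n_1=44 n_2=52 n_3=14  [Q]
∂1: piv[af,ag,ah,ai,ak,al,au,av,ay] rk=9  ker:fg,fh,fi,fk,fl,fu,fv,fy,gh,gi,gk,gl,gu,gv,gy,hi,hk,hl,hu,hv,hy,ik,il,iv,iy,kl,ku,kv,ky,lu,lv,ly,uv,uy,vy
∂2: piv[afl,afu,afv,afy,agh,agi,ahi,ahk,ahu,ahv,ahy,aik,aiv,aiy,aku,akv,alu,auv,fgh,fgi,fgk,fhk,fiv,ghl,ghu,ghy,gkl,guy,gvy,hly,ikl,ilv,luy,lvy] rk=34  ker:fhi,fik,flu,fuv,ghi,ghk,gik,hik,hiy,hkl,hku,hkv,huv,huy,ikv,ily,klv,kuv
∂3: piv[aflu,aghi,ahiy,ahku,ahkv,ahuv,akuv,fghi,fghk,fgik,fhik,iklv] rk=12  ker:ghik,hkuv
∂1c = 0
c vs im∂2: reduces to 0 ⇒ boundary

cycle:yes boundary:yes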